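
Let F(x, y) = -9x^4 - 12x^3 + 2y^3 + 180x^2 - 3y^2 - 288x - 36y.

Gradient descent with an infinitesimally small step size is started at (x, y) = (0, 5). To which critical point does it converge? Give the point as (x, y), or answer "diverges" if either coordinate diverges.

F is separable, so gradient descent decouples: x follows -∂F/∂x, y follows -∂F/∂y.
∂F/∂x = -36(x - 2)(x - 1)(x + 4); at x=0 this is -288, so x increases.
∂F/∂y = 6(y - 3)(y + 2); at y=5 this is 84, so y decreases.
x converges to its nearest critical value 1 (a local min of the x-part); y converges to 3. The iterate converges to (1, 3).

(1, 3)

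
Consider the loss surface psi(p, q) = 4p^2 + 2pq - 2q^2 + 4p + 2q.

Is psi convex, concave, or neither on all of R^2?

neither

psi is quadratic, so its Hessian is the constant matrix H = [[8, 2], [2, -4]].
det(H) = -36, tr(H) = 4.
det(H) < 0, so H is indefinite: neither convex nor concave.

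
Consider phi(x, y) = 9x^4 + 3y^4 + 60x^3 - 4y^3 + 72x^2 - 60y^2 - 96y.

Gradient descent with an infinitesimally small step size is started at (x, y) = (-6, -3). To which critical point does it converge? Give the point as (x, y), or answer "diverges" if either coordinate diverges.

phi is separable, so gradient descent decouples: x follows -∂phi/∂x, y follows -∂phi/∂y.
∂phi/∂x = 36x(x + 1)(x + 4); at x=-6 this is -2160, so x increases.
∂phi/∂y = 12(y - 4)(y + 1)(y + 2); at y=-3 this is -168, so y increases.
x converges to its nearest critical value -4 (a local min of the x-part); y converges to -2. The iterate converges to (-4, -2).

(-4, -2)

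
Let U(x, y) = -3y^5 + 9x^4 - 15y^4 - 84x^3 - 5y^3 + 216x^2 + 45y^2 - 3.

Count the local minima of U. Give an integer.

4

U separates as a function of x plus a function of y, so ∇U=0 decouples.
∂U/∂x = 36x(x - 4)(x - 3) = 0 at x ∈ {0, 3, 4}; ∂U/∂y = -15y(y - 1)(y + 2)(y + 3) = 0 at y ∈ {-3, -2, 0, 1}.
The Hessian is diagonal: diag(U_xx, U_yy). Second derivatives: U_xx(0)=432, U_xx(3)=-108, U_xx(4)=144; U_yy(-3)=180, U_yy(-2)=-90, U_yy(0)=90, U_yy(1)=-180.
Local minima occur where both diagonal entries positive: (0, -3), (0, 0), (4, -3), (4, 0). Count: 4.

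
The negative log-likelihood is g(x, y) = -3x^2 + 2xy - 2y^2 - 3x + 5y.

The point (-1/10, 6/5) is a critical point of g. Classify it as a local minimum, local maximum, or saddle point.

The Hessian of g is constant: H = [[-6, 2], [2, -4]].
det(H) = (-6)·(-4) − 2² = 20.
det(H) > 0 and tr(H) = -10 < 0, so H is negative definite and the point is a local maximum.

local maximum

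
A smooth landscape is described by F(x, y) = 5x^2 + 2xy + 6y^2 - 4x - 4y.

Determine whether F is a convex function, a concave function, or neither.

convex

F is quadratic, so its Hessian is the constant matrix H = [[10, 2], [2, 12]].
det(H) = 116, tr(H) = 22.
det(H) > 0 and tr(H) > 0, so H is positive definite everywhere: convex.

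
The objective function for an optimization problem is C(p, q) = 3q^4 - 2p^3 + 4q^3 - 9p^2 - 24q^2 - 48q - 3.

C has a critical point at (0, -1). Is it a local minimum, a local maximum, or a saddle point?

The mixed partial ∂²C/∂p∂q is 0, so the Hessian at any point is diag(C_pp, C_qq) = diag(-6(2p + 3), 12(3q^2 + 2q - 4)).
At (0, -1): H = diag(-18, -36).
Both eigenvalues are negative, so H is negative definite: a local maximum.

local maximum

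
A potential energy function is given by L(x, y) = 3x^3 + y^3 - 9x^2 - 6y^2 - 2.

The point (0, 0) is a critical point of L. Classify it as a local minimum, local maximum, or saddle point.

The mixed partial ∂²L/∂x∂y is 0, so the Hessian at any point is diag(L_xx, L_yy) = diag(18(x - 1), 6(y - 2)).
At (0, 0): H = diag(-18, -12).
Both eigenvalues are negative, so H is negative definite: a local maximum.

local maximum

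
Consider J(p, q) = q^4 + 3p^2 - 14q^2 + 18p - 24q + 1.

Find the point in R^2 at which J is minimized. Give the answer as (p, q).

J(p,q) separates as A(p) + B(q) + 1, so its minimum is min A + min B + 1.
A'(p) = 6p + 18 vanishes at p ∈ {-3}; B'(q) = 4(q - 3)(q + 1)(q + 2) vanishes at q ∈ {-2, -1, 3}.
Local minima of A (where A''>0): A(-3)=-27. Local minima of B: B(-2)=8, B(3)=-117.
So the global minimum of J is A(-3) + B(3) + 1 = -27 − 117 + 1 = -143, attained at (-3, 3).

(-3, 3)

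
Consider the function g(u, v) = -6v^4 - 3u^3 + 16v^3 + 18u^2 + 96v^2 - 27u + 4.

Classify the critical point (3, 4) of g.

local maximum

The mixed partial ∂²g/∂u∂v is 0, so the Hessian at any point is diag(g_uu, g_vv) = diag(18(-u + 2), 24(-3v^2 + 4v + 8)).
At (3, 4): H = diag(-18, -576).
Both eigenvalues are negative, so H is negative definite: a local maximum.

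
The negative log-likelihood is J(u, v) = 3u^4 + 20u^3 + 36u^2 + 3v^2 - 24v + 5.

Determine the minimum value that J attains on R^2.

-43

J(u,v) separates as P(u) + Q(v) + 5, so its minimum is min P + min Q + 5.
P'(u) = 12u(u + 2)(u + 3) vanishes at u ∈ {-3, -2, 0}; Q'(v) = 6v - 24 vanishes at v ∈ {4}.
Local minima of P (where P''>0): P(-3)=27, P(0)=0. Local minima of Q: Q(4)=-48.
So the global minimum of J is P(0) + Q(4) + 5 = 0 − 48 + 5 = -43, attained at (0, 4).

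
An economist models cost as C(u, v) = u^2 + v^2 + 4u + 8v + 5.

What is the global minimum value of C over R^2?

C(u,v) separates as P(u) + Q(v) + 5, so its minimum is min P + min Q + 5.
P'(u) = 2u + 4 vanishes at u ∈ {-2}; Q'(v) = 2v + 8 vanishes at v ∈ {-4}.
Local minima of P (where P''>0): P(-2)=-4. Local minima of Q: Q(-4)=-16.
So the global minimum of C is P(-2) + Q(-4) + 5 = -4 − 16 + 5 = -15, attained at (-2, -4).

-15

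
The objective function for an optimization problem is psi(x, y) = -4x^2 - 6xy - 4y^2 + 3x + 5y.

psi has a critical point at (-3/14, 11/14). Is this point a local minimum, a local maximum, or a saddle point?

local maximum

The Hessian of psi is constant: H = [[-8, -6], [-6, -8]].
det(H) = (-8)·(-8) − (-6)² = 28.
det(H) > 0 and tr(H) = -16 < 0, so H is negative definite and the point is a local maximum.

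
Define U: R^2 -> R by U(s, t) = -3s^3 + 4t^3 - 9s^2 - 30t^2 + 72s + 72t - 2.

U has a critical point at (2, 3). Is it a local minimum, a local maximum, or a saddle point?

The mixed partial ∂²U/∂s∂t is 0, so the Hessian at any point is diag(U_ss, U_tt) = diag(-18(s + 1), 12(2t - 5)).
At (2, 3): H = diag(-54, 12).
The eigenvalues have opposite signs, so H is indefinite: a saddle point.

saddle point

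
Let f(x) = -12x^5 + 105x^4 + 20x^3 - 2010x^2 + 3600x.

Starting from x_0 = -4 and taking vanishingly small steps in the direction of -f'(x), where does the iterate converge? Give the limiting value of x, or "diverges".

f'(x) = -60(x - 5)(x - 4)(x - 1)(x + 3), so f'(-4) = -21600.
Gradient descent moves in the -f' direction, i.e. x is increasing.
The nearest critical point in that direction is x = -3, where f'' = 13440 > 0 (a local minimum). The iterate converges there.

-3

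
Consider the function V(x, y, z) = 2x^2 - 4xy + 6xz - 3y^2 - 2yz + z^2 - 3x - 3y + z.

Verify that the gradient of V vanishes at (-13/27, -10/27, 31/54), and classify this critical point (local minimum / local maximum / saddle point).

saddle point

∇V = (4x - 4y + 6z - 3, -4x - 6y - 2z - 3, 6x - 2y + 2z + 1); substituting (-13/27, -10/27, 31/54) gives ∇V = (0, 0, 0), so (-13/27, -10/27, 31/54) is indeed a critical point.
The Hessian is constant: H = [[4, -4, 6], [-4, -6, -2], [6, -2, 2]].
Leading principal minors: Δ₁ = 4, Δ₂ = -40, Δ₃ = 216.
The minors fit neither the all-positive nor the alternating-sign pattern, so H is indefinite: a saddle point.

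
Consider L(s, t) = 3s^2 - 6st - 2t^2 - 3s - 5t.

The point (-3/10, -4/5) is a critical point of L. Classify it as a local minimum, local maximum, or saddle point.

saddle point

The Hessian of L is constant: H = [[6, -6], [-6, -4]].
det(H) = 6·(-4) − (-6)² = -60.
Since det(H) < 0, H is indefinite and the critical point is a saddle point.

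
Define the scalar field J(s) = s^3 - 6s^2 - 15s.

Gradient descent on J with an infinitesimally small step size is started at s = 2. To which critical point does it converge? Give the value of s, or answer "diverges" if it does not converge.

5

J'(s) = 3(s - 5)(s + 1), so J'(2) = -27.
Gradient descent moves in the -J' direction, i.e. s is increasing.
The nearest critical point in that direction is s = 5, where J'' = 18 > 0 (a local minimum). The iterate converges there.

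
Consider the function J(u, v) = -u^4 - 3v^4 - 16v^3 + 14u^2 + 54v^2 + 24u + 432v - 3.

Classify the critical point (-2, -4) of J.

The mixed partial ∂²J/∂u∂v is 0, so the Hessian at any point is diag(J_uu, J_vv) = diag(4(-3u^2 + 7), 12(-3v^2 - 8v + 9)).
At (-2, -4): H = diag(-20, -84).
Both eigenvalues are negative, so H is negative definite: a local maximum.

local maximum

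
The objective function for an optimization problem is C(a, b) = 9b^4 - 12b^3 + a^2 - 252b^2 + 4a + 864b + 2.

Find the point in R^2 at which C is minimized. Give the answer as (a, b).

C(a,b) separates as P(a) + Q(b) + 2, so its minimum is min P + min Q + 2.
P'(a) = 2a + 4 vanishes at a ∈ {-2}; Q'(b) = 36(b - 3)(b - 2)(b + 4) vanishes at b ∈ {-4, 2, 3}.
Local minima of P (where P''>0): P(-2)=-4. Local minima of Q: Q(-4)=-4416, Q(3)=729.
So the global minimum of C is P(-2) + Q(-4) + 2 = -4 − 4416 + 2 = -4418, attained at (-2, -4).

(-2, -4)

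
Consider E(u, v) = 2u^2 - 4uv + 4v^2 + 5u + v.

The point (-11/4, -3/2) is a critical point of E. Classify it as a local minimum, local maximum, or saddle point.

local minimum

The Hessian of E is constant: H = [[4, -4], [-4, 8]].
det(H) = 4·8 − (-4)² = 16.
det(H) > 0 and tr(H) = 12 > 0, so H is positive definite and the point is a local minimum.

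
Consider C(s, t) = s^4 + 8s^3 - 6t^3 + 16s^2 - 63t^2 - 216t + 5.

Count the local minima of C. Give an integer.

C separates as a function of s plus a function of t, so ∇C=0 decouples.
∂C/∂s = 4s(s + 2)(s + 4) = 0 at s ∈ {-4, -2, 0}; ∂C/∂t = -18(t + 3)(t + 4) = 0 at t ∈ {-4, -3}.
The Hessian is diagonal: diag(C_ss, C_tt). Second derivatives: C_ss(-4)=32, C_ss(-2)=-16, C_ss(0)=32; C_tt(-4)=18, C_tt(-3)=-18.
Local minima occur where both diagonal entries positive: (-4, -4), (0, -4). Count: 2.

2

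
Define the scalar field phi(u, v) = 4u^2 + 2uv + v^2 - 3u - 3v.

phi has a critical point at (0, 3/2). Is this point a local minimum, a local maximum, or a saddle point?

The Hessian of phi is constant: H = [[8, 2], [2, 2]].
det(H) = 8·2 − 2² = 12.
det(H) > 0 and tr(H) = 10 > 0, so H is positive definite and the point is a local minimum.

local minimum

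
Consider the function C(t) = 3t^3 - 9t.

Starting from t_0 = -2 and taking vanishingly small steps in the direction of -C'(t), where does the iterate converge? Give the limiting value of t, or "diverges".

C'(t) = 9(t - 1)(t + 1), so C'(-2) = 27.
Gradient descent moves in the -C' direction, i.e. t is decreasing.
There is no critical point below t=-2, and C' keeps the same sign, so the iterate runs off to −∞.

diverges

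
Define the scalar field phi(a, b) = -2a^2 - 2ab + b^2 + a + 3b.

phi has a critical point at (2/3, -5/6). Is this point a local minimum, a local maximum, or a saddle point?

saddle point

The Hessian of phi is constant: H = [[-4, -2], [-2, 2]].
det(H) = (-4)·2 − (-2)² = -12.
Since det(H) < 0, H is indefinite and the critical point is a saddle point.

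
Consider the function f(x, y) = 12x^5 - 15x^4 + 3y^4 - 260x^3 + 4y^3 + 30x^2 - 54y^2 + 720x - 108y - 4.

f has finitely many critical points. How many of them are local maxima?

2

f separates as a function of x plus a function of y, so ∇f=0 decouples.
∂f/∂x = 60(x - 4)(x - 1)(x + 1)(x + 3) = 0 at x ∈ {-3, -1, 1, 4}; ∂f/∂y = 12(y - 3)(y + 1)(y + 3) = 0 at y ∈ {-3, -1, 3}.
The Hessian is diagonal: diag(f_xx, f_yy). Second derivatives: f_xx(-3)=-3360, f_xx(-1)=1200, f_xx(1)=-1440, f_xx(4)=6300; f_yy(-3)=144, f_yy(-1)=-96, f_yy(3)=288.
Local maxima occur where both diagonal entries negative: (-3, -1), (1, -1). Count: 2.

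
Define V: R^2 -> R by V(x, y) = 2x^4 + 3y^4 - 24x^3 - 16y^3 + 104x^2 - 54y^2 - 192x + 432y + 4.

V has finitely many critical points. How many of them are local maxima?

V separates as a function of x plus a function of y, so ∇V=0 decouples.
∂V/∂x = 8(x - 4)(x - 3)(x - 2) = 0 at x ∈ {2, 3, 4}; ∂V/∂y = 12(y - 4)(y - 3)(y + 3) = 0 at y ∈ {-3, 3, 4}.
The Hessian is diagonal: diag(V_xx, V_yy). Second derivatives: V_xx(2)=16, V_xx(3)=-8, V_xx(4)=16; V_yy(-3)=504, V_yy(3)=-72, V_yy(4)=84.
Local maxima occur where both diagonal entries negative: (3, 3). Count: 1.

1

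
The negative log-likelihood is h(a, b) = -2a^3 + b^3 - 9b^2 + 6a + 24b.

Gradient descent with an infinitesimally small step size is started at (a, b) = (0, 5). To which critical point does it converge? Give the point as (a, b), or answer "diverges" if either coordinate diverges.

(-1, 4)

h is separable, so gradient descent decouples: a follows -∂h/∂a, b follows -∂h/∂b.
∂h/∂a = -6(a - 1)(a + 1); at a=0 this is 6, so a decreases.
∂h/∂b = 3(b - 4)(b - 2); at b=5 this is 9, so b decreases.
a converges to its nearest critical value -1 (a local min of the a-part); b converges to 4. The iterate converges to (-1, 4).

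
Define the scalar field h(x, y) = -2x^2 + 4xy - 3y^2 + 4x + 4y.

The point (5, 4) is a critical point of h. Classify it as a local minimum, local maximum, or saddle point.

local maximum

The Hessian of h is constant: H = [[-4, 4], [4, -6]].
det(H) = (-4)·(-6) − 4² = 8.
det(H) > 0 and tr(H) = -10 < 0, so H is negative definite and the point is a local maximum.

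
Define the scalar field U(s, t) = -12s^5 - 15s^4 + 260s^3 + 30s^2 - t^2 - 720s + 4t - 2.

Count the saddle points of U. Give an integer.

2

U separates as a function of s plus a function of t, so ∇U=0 decouples.
∂U/∂s = -60(s - 3)(s - 1)(s + 1)(s + 4) = 0 at s ∈ {-4, -1, 1, 3}; ∂U/∂t = -2(t - 2) = 0 at t ∈ {2}.
The Hessian is diagonal: diag(U_ss, U_tt). Second derivatives: U_ss(-4)=6300, U_ss(-1)=-1440, U_ss(1)=1200, U_ss(3)=-3360; U_tt(2)=-2.
Saddle points occur where the two diagonal entries have opposite signs: (-4, 2), (1, 2). Count: 2.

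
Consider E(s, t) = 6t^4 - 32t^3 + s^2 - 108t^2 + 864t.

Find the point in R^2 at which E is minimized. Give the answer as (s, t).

E(s,t) separates as P(s) + Q(t), so its minimum is min P + min Q.
P'(s) = 2s vanishes at s ∈ {0}; Q'(t) = 24(t - 4)(t - 3)(t + 3) vanishes at t ∈ {-3, 3, 4}.
Local minima of P (where P''>0): P(0)=0. Local minima of Q: Q(-3)=-2214, Q(4)=1216.
So the global minimum of E is P(0) + Q(-3) = 0 − 2214 = -2214, attained at (0, -3).

(0, -3)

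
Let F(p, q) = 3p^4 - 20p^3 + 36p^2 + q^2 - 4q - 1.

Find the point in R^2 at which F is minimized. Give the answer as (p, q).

(0, 2)

F(p,q) separates as A(p) + B(q) − 1, so its minimum is min A + min B − 1.
A'(p) = 12p(p - 3)(p - 2) vanishes at p ∈ {0, 2, 3}; B'(q) = 2q - 4 vanishes at q ∈ {2}.
Local minima of A (where A''>0): A(0)=0, A(3)=27. Local minima of B: B(2)=-4.
So the global minimum of F is A(0) + B(2) − 1 = 0 − 4 − 1 = -5, attained at (0, 2).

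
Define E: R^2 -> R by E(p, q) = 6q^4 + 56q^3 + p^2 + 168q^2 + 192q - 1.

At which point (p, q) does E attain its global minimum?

E(p,q) separates as A(p) + B(q) − 1, so its minimum is min A + min B − 1.
A'(p) = 2p vanishes at p ∈ {0}; B'(q) = 24(q + 1)(q + 2)(q + 4) vanishes at q ∈ {-4, -2, -1}.
Local minima of A (where A''>0): A(0)=0. Local minima of B: B(-4)=-128, B(-1)=-74.
So the global minimum of E is A(0) + B(-4) − 1 = 0 − 128 − 1 = -129, attained at (0, -4).

(0, -4)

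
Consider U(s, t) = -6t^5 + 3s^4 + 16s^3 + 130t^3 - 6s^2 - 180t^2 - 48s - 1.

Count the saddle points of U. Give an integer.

6

U separates as a function of s plus a function of t, so ∇U=0 decouples.
∂U/∂s = 12(s - 1)(s + 1)(s + 4) = 0 at s ∈ {-4, -1, 1}; ∂U/∂t = -30t(t - 3)(t - 1)(t + 4) = 0 at t ∈ {-4, 0, 1, 3}.
The Hessian is diagonal: diag(U_ss, U_tt). Second derivatives: U_ss(-4)=180, U_ss(-1)=-72, U_ss(1)=120; U_tt(-4)=4200, U_tt(0)=-360, U_tt(1)=300, U_tt(3)=-1260.
Saddle points occur where the two diagonal entries have opposite signs: (-4, 0), (-4, 3), (-1, -4), (-1, 1), (1, 0), (1, 3). Count: 6.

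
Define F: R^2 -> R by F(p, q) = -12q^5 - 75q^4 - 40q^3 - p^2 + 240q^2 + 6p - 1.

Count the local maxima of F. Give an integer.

2

F separates as a function of p plus a function of q, so ∇F=0 decouples.
∂F/∂p = -2(p - 3) = 0 at p ∈ {3}; ∂F/∂q = -60q(q - 1)(q + 2)(q + 4) = 0 at q ∈ {-4, -2, 0, 1}.
The Hessian is diagonal: diag(F_pp, F_qq). Second derivatives: F_pp(3)=-2; F_qq(-4)=2400, F_qq(-2)=-720, F_qq(0)=480, F_qq(1)=-900.
Local maxima occur where both diagonal entries negative: (3, -2), (3, 1). Count: 2.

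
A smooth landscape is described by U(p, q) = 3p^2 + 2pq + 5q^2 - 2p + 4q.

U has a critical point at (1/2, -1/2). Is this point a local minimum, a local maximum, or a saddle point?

local minimum

The Hessian of U is constant: H = [[6, 2], [2, 10]].
det(H) = 6·10 − 2² = 56.
det(H) > 0 and tr(H) = 16 > 0, so H is positive definite and the point is a local minimum.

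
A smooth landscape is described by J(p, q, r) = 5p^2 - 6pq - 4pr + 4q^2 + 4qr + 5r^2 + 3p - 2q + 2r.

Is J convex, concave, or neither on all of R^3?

convex

J is quadratic, so its Hessian is the constant matrix H = [[10, -6, -4], [-6, 8, 4], [-4, 4, 10]].
Leading principal minors: 10, 44, 344.
All positive ⇒ H ≻ 0 ⇒ convex.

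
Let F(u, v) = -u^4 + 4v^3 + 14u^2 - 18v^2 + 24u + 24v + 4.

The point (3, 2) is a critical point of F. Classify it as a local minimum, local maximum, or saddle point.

The mixed partial ∂²F/∂u∂v is 0, so the Hessian at any point is diag(F_uu, F_vv) = diag(4(-3u^2 + 7), 12(2v - 3)).
At (3, 2): H = diag(-80, 12).
The eigenvalues have opposite signs, so H is indefinite: a saddle point.

saddle point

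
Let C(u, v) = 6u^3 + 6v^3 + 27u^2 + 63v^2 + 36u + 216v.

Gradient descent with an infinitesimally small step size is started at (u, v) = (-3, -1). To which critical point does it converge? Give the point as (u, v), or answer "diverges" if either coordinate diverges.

C is separable, so gradient descent decouples: u follows -∂C/∂u, v follows -∂C/∂v.
∂C/∂u = 18(u + 1)(u + 2); at u=-3 this is 36, so u decreases.
∂C/∂v = 18(v + 3)(v + 4); at v=-1 this is 108, so v decreases.
The u-coordinate has no critical point in that direction and runs off to infinity.

diverges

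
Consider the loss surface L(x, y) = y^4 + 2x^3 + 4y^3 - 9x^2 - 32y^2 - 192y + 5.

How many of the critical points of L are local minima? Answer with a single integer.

2

L separates as a function of x plus a function of y, so ∇L=0 decouples.
∂L/∂x = 6x(x - 3) = 0 at x ∈ {0, 3}; ∂L/∂y = 4(y - 4)(y + 3)(y + 4) = 0 at y ∈ {-4, -3, 4}.
The Hessian is diagonal: diag(L_xx, L_yy). Second derivatives: L_xx(0)=-18, L_xx(3)=18; L_yy(-4)=32, L_yy(-3)=-28, L_yy(4)=224.
Local minima occur where both diagonal entries positive: (3, -4), (3, 4). Count: 2.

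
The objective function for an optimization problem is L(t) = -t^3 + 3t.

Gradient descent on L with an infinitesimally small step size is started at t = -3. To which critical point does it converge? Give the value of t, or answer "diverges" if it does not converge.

-1

L'(t) = -3(t - 1)(t + 1), so L'(-3) = -24.
Gradient descent moves in the -L' direction, i.e. t is increasing.
The nearest critical point in that direction is t = -1, where L'' = 6 > 0 (a local minimum). The iterate converges there.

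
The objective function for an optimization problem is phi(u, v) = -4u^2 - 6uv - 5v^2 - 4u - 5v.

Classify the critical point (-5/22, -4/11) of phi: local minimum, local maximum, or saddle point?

local maximum

The Hessian of phi is constant: H = [[-8, -6], [-6, -10]].
det(H) = (-8)·(-10) − (-6)² = 44.
det(H) > 0 and tr(H) = -18 < 0, so H is negative definite and the point is a local maximum.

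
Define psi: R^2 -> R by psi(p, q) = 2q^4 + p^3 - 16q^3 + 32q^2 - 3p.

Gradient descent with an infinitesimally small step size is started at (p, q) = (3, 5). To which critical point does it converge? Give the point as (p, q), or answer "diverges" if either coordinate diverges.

(1, 4)

psi is separable, so gradient descent decouples: p follows -∂psi/∂p, q follows -∂psi/∂q.
∂psi/∂p = 3(p - 1)(p + 1); at p=3 this is 24, so p decreases.
∂psi/∂q = 8q(q - 4)(q - 2); at q=5 this is 120, so q decreases.
p converges to its nearest critical value 1 (a local min of the p-part); q converges to 4. The iterate converges to (1, 4).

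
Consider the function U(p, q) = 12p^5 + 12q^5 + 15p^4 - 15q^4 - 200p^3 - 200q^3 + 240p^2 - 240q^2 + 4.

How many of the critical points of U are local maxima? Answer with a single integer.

4

U separates as a function of p plus a function of q, so ∇U=0 decouples.
∂U/∂p = 60p(p - 2)(p - 1)(p + 4) = 0 at p ∈ {-4, 0, 1, 2}; ∂U/∂q = 60q(q - 4)(q + 1)(q + 2) = 0 at q ∈ {-2, -1, 0, 4}.
The Hessian is diagonal: diag(U_pp, U_qq). Second derivatives: U_pp(-4)=-7200, U_pp(0)=480, U_pp(1)=-300, U_pp(2)=720; U_qq(-2)=-720, U_qq(-1)=300, U_qq(0)=-480, U_qq(4)=7200.
Local maxima occur where both diagonal entries negative: (-4, -2), (-4, 0), (1, -2), (1, 0). Count: 4.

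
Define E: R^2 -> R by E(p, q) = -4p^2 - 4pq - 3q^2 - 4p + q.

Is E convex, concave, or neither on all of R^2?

concave

E is quadratic, so its Hessian is the constant matrix H = [[-8, -4], [-4, -6]].
det(H) = 32, tr(H) = -14.
det(H) > 0 and tr(H) < 0, so H is negative definite everywhere: concave.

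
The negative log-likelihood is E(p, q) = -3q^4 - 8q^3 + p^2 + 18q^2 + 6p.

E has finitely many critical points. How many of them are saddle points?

2

E separates as a function of p plus a function of q, so ∇E=0 decouples.
∂E/∂p = 2(p + 3) = 0 at p ∈ {-3}; ∂E/∂q = -12q(q - 1)(q + 3) = 0 at q ∈ {-3, 0, 1}.
The Hessian is diagonal: diag(E_pp, E_qq). Second derivatives: E_pp(-3)=2; E_qq(-3)=-144, E_qq(0)=36, E_qq(1)=-48.
Saddle points occur where the two diagonal entries have opposite signs: (-3, -3), (-3, 1). Count: 2.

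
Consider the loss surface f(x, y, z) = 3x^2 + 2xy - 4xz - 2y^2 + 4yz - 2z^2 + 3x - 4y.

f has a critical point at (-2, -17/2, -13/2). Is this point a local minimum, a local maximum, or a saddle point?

saddle point

The Hessian is constant: H = [[6, 2, -4], [2, -4, 4], [-4, 4, -4]].
Leading principal minors: Δ₁ = 6, Δ₂ = -28, Δ₃ = 16.
The minors fit neither the all-positive nor the alternating-sign pattern, so H is indefinite: a saddle point.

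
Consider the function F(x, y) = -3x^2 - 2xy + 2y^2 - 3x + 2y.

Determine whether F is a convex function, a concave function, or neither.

neither

F is quadratic, so its Hessian is the constant matrix H = [[-6, -2], [-2, 4]].
det(H) = -28, tr(H) = -2.
det(H) < 0, so H is indefinite: neither convex nor concave.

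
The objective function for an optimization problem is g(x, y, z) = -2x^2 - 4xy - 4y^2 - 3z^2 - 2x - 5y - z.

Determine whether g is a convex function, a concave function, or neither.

concave

g is quadratic, so its Hessian is the constant matrix H = [[-4, -4, 0], [-4, -8, 0], [0, 0, -6]].
Leading principal minors: -4, 16, -96.
Signs alternate −, +, − ⇒ H ≺ 0 ⇒ concave.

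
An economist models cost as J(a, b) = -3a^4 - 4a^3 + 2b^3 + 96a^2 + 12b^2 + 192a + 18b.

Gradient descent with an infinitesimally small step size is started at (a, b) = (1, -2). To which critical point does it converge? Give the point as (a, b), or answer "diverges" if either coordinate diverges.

(-1, -1)

J is separable, so gradient descent decouples: a follows -∂J/∂a, b follows -∂J/∂b.
∂J/∂a = -12(a - 4)(a + 1)(a + 4); at a=1 this is 360, so a decreases.
∂J/∂b = 6(b + 1)(b + 3); at b=-2 this is -6, so b increases.
a converges to its nearest critical value -1 (a local min of the a-part); b converges to -1. The iterate converges to (-1, -1).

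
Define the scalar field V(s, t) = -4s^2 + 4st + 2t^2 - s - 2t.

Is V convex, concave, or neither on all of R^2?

neither

V is quadratic, so its Hessian is the constant matrix H = [[-8, 4], [4, 4]].
det(H) = -48, tr(H) = -4.
det(H) < 0, so H is indefinite: neither convex nor concave.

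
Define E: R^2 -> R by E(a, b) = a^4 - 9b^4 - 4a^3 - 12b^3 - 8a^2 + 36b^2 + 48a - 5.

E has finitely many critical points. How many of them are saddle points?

E separates as a function of a plus a function of b, so ∇E=0 decouples.
∂E/∂a = 4(a - 3)(a - 2)(a + 2) = 0 at a ∈ {-2, 2, 3}; ∂E/∂b = -36b(b - 1)(b + 2) = 0 at b ∈ {-2, 0, 1}.
The Hessian is diagonal: diag(E_aa, E_bb). Second derivatives: E_aa(-2)=80, E_aa(2)=-16, E_aa(3)=20; E_bb(-2)=-216, E_bb(0)=72, E_bb(1)=-108.
Saddle points occur where the two diagonal entries have opposite signs: (-2, -2), (-2, 1), (2, 0), (3, -2), (3, 1). Count: 5.

5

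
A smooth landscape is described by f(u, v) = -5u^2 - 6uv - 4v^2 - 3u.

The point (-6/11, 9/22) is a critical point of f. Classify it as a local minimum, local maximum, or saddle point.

local maximum

The Hessian of f is constant: H = [[-10, -6], [-6, -8]].
det(H) = (-10)·(-8) − (-6)² = 44.
det(H) > 0 and tr(H) = -18 < 0, so H is negative definite and the point is a local maximum.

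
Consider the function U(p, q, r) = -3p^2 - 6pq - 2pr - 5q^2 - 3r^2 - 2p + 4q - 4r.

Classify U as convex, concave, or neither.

concave

U is quadratic, so its Hessian is the constant matrix H = [[-6, -6, -2], [-6, -10, 0], [-2, 0, -6]].
Leading principal minors: -6, 24, -104.
Signs alternate −, +, − ⇒ H ≺ 0 ⇒ concave.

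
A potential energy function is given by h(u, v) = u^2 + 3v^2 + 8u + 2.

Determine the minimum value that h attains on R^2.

-14

h(u,v) separates as P(u) + Q(v) + 2, so its minimum is min P + min Q + 2.
P'(u) = 2u + 8 vanishes at u ∈ {-4}; Q'(v) = 6v vanishes at v ∈ {0}.
Local minima of P (where P''>0): P(-4)=-16. Local minima of Q: Q(0)=0.
So the global minimum of h is P(-4) + Q(0) + 2 = -16 + 0 + 2 = -14, attained at (-4, 0).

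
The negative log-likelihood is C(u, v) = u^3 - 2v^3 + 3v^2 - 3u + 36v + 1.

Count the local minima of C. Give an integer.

1

C separates as a function of u plus a function of v, so ∇C=0 decouples.
∂C/∂u = 3(u - 1)(u + 1) = 0 at u ∈ {-1, 1}; ∂C/∂v = -6(v - 3)(v + 2) = 0 at v ∈ {-2, 3}.
The Hessian is diagonal: diag(C_uu, C_vv). Second derivatives: C_uu(-1)=-6, C_uu(1)=6; C_vv(-2)=30, C_vv(3)=-30.
Local minima occur where both diagonal entries positive: (1, -2). Count: 1.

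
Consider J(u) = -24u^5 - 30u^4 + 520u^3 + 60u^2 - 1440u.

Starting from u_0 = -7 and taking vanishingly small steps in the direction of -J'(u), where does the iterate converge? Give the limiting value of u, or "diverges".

-4

J'(u) = -120(u - 3)(u - 1)(u + 1)(u + 4), so J'(-7) = -172800.
Gradient descent moves in the -J' direction, i.e. u is increasing.
The nearest critical point in that direction is u = -4, where J'' = 12600 > 0 (a local minimum). The iterate converges there.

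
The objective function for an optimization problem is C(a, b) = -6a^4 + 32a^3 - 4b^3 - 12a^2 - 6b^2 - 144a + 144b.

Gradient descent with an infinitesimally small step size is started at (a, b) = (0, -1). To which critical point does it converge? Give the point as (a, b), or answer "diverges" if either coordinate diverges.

(2, -4)

C is separable, so gradient descent decouples: a follows -∂C/∂a, b follows -∂C/∂b.
∂C/∂a = -24(a - 3)(a - 2)(a + 1); at a=0 this is -144, so a increases.
∂C/∂b = -12(b - 3)(b + 4); at b=-1 this is 144, so b decreases.
a converges to its nearest critical value 2 (a local min of the a-part); b converges to -4. The iterate converges to (2, -4).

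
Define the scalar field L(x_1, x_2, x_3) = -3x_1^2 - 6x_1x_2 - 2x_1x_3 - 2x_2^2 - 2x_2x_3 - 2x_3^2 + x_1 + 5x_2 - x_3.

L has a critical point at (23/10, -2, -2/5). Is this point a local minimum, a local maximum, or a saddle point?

saddle point

The Hessian is constant: H = [[-6, -6, -2], [-6, -4, -2], [-2, -2, -4]].
Leading principal minors: Δ₁ = -6, Δ₂ = -12, Δ₃ = 40.
The minors fit neither the all-positive nor the alternating-sign pattern, so H is indefinite: a saddle point.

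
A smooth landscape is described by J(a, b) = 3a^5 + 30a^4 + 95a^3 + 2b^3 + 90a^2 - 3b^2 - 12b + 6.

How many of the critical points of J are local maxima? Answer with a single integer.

2

J separates as a function of a plus a function of b, so ∇J=0 decouples.
∂J/∂a = 15a(a + 1)(a + 3)(a + 4) = 0 at a ∈ {-4, -3, -1, 0}; ∂J/∂b = 6(b - 2)(b + 1) = 0 at b ∈ {-1, 2}.
The Hessian is diagonal: diag(J_aa, J_bb). Second derivatives: J_aa(-4)=-180, J_aa(-3)=90, J_aa(-1)=-90, J_aa(0)=180; J_bb(-1)=-18, J_bb(2)=18.
Local maxima occur where both diagonal entries negative: (-4, -1), (-1, -1). Count: 2.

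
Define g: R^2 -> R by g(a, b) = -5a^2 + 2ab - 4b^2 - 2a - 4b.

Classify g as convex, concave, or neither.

g is quadratic, so its Hessian is the constant matrix H = [[-10, 2], [2, -8]].
det(H) = 76, tr(H) = -18.
det(H) > 0 and tr(H) < 0, so H is negative definite everywhere: concave.

concave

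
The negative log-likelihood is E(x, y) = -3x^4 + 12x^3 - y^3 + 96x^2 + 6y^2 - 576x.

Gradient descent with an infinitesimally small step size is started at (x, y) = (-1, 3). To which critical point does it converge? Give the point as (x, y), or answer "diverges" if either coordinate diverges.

E is separable, so gradient descent decouples: x follows -∂E/∂x, y follows -∂E/∂y.
∂E/∂x = -12(x - 4)(x - 3)(x + 4); at x=-1 this is -720, so x increases.
∂E/∂y = -3y(y - 4); at y=3 this is 9, so y decreases.
x converges to its nearest critical value 3 (a local min of the x-part); y converges to 0. The iterate converges to (3, 0).

(3, 0)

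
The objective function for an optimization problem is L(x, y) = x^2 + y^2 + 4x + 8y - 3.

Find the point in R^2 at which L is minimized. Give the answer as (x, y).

(-2, -4)

L(x,y) separates as P(x) + Q(y) − 3, so its minimum is min P + min Q − 3.
P'(x) = 2x + 4 vanishes at x ∈ {-2}; Q'(y) = 2y + 8 vanishes at y ∈ {-4}.
Local minima of P (where P''>0): P(-2)=-4. Local minima of Q: Q(-4)=-16.
So the global minimum of L is P(-2) + Q(-4) − 3 = -4 − 16 − 3 = -23, attained at (-2, -4).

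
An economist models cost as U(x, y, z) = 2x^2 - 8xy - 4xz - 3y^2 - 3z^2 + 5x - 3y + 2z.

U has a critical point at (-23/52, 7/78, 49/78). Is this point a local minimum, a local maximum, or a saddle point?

saddle point

The Hessian is constant: H = [[4, -8, -4], [-8, -6, 0], [-4, 0, -6]].
Leading principal minors: Δ₁ = 4, Δ₂ = -88, Δ₃ = 624.
The minors fit neither the all-positive nor the alternating-sign pattern, so H is indefinite: a saddle point.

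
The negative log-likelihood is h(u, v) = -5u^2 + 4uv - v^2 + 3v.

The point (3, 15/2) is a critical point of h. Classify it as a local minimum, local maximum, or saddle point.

local maximum

The Hessian of h is constant: H = [[-10, 4], [4, -2]].
det(H) = (-10)·(-2) − 4² = 4.
det(H) > 0 and tr(H) = -12 < 0, so H is negative definite and the point is a local maximum.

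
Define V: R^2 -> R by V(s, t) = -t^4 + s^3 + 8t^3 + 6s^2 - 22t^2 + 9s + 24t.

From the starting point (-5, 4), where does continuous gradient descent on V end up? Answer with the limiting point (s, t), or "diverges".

diverges

V is separable, so gradient descent decouples: s follows -∂V/∂s, t follows -∂V/∂t.
∂V/∂s = 3(s + 1)(s + 3); at s=-5 this is 24, so s decreases.
∂V/∂t = -4(t - 3)(t - 2)(t - 1); at t=4 this is -24, so t increases.
The s-coordinate has no critical point in that direction and runs off to infinity.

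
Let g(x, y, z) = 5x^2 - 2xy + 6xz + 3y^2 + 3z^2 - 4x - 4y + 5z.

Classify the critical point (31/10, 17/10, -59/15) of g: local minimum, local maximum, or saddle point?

The Hessian is constant: H = [[10, -2, 6], [-2, 6, 0], [6, 0, 6]].
Leading principal minors: Δ₁ = 10, Δ₂ = 56, Δ₃ = 120.
All leading minors are positive, so H is positive definite: a local minimum.

local minimum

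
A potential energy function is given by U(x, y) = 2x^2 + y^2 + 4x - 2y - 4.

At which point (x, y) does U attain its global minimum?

(-1, 1)

U(x,y) separates as P(x) + Q(y) − 4, so its minimum is min P + min Q − 4.
P'(x) = 4x + 4 vanishes at x ∈ {-1}; Q'(y) = 2y - 2 vanishes at y ∈ {1}.
Local minima of P (where P''>0): P(-1)=-2. Local minima of Q: Q(1)=-1.
So the global minimum of U is P(-1) + Q(1) − 4 = -2 − 1 − 4 = -7, attained at (-1, 1).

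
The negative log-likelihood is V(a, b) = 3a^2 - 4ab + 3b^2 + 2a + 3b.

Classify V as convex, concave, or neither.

V is quadratic, so its Hessian is the constant matrix H = [[6, -4], [-4, 6]].
det(H) = 20, tr(H) = 12.
det(H) > 0 and tr(H) > 0, so H is positive definite everywhere: convex.

convex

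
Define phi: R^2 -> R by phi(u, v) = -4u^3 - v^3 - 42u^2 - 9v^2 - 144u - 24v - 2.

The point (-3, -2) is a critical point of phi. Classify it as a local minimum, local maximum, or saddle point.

local maximum

The mixed partial ∂²phi/∂u∂v is 0, so the Hessian at any point is diag(phi_uu, phi_vv) = diag(-12(2u + 7), -6(v + 3)).
At (-3, -2): H = diag(-12, -6).
Both eigenvalues are negative, so H is negative definite: a local maximum.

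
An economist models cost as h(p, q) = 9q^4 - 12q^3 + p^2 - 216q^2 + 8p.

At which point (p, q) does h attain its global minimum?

(-4, 4)

h(p,q) separates as A(p) + B(q), so its minimum is min A + min B.
A'(p) = 2p + 8 vanishes at p ∈ {-4}; B'(q) = 36q(q - 4)(q + 3) vanishes at q ∈ {-3, 0, 4}.
Local minima of A (where A''>0): A(-4)=-16. Local minima of B: B(-3)=-891, B(4)=-1920.
So the global minimum of h is A(-4) + B(4) = -16 − 1920 = -1936, attained at (-4, 4).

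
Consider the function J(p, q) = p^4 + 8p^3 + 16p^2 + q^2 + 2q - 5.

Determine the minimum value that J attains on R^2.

-6

J(p,q) separates as A(p) + B(q) − 5, so its minimum is min A + min B − 5.
A'(p) = 4p(p + 2)(p + 4) vanishes at p ∈ {-4, -2, 0}; B'(q) = 2q + 2 vanishes at q ∈ {-1}.
Local minima of A (where A''>0): A(-4)=0, A(0)=0. Local minima of B: B(-1)=-1.
So the global minimum of J is A(-4) + B(-1) − 5 = 0 − 1 − 5 = -6, attained at (-4, -1).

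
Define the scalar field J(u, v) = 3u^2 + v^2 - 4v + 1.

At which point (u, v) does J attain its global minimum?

J(u,v) separates as P(u) + Q(v) + 1, so its minimum is min P + min Q + 1.
P'(u) = 6u vanishes at u ∈ {0}; Q'(v) = 2v - 4 vanishes at v ∈ {2}.
Local minima of P (where P''>0): P(0)=0. Local minima of Q: Q(2)=-4.
So the global minimum of J is P(0) + Q(2) + 1 = 0 − 4 + 1 = -3, attained at (0, 2).

(0, 2)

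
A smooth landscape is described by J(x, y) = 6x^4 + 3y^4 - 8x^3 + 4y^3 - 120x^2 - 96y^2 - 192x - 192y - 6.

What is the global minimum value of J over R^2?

J(x,y) separates as P(x) + Q(y) − 6, so its minimum is min P + min Q − 6.
P'(x) = 24(x - 4)(x + 1)(x + 2) vanishes at x ∈ {-2, -1, 4}; Q'(y) = 12(y - 4)(y + 1)(y + 4) vanishes at y ∈ {-4, -1, 4}.
Local minima of P (where P''>0): P(-2)=64, P(4)=-1664. Local minima of Q: Q(-4)=-256, Q(4)=-1280.
So the global minimum of J is P(4) + Q(4) − 6 = -1664 − 1280 − 6 = -2950, attained at (4, 4).

-2950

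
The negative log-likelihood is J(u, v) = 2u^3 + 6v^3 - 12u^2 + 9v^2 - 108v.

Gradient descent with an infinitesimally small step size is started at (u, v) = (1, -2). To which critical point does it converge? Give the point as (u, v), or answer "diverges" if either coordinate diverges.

(4, 2)

J is separable, so gradient descent decouples: u follows -∂J/∂u, v follows -∂J/∂v.
∂J/∂u = 6u(u - 4); at u=1 this is -18, so u increases.
∂J/∂v = 18(v - 2)(v + 3); at v=-2 this is -72, so v increases.
u converges to its nearest critical value 4 (a local min of the u-part); v converges to 2. The iterate converges to (4, 2).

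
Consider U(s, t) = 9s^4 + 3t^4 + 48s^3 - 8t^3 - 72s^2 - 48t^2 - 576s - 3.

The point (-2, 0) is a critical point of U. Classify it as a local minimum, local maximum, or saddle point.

The mixed partial ∂²U/∂s∂t is 0, so the Hessian at any point is diag(U_ss, U_tt) = diag(36(3s^2 + 8s - 4), 12(3t^2 - 4t - 8)).
At (-2, 0): H = diag(-288, -96).
Both eigenvalues are negative, so H is negative definite: a local maximum.

local maximum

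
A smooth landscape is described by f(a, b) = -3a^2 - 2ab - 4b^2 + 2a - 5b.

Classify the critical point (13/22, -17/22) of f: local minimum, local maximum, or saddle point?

local maximum

The Hessian of f is constant: H = [[-6, -2], [-2, -8]].
det(H) = (-6)·(-8) − (-2)² = 44.
det(H) > 0 and tr(H) = -14 < 0, so H is negative definite and the point is a local maximum.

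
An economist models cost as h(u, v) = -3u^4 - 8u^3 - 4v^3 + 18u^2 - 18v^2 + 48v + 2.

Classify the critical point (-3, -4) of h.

saddle point

The mixed partial ∂²h/∂u∂v is 0, so the Hessian at any point is diag(h_uu, h_vv) = diag(12(-3u^2 - 4u + 3), -12(2v + 3)).
At (-3, -4): H = diag(-144, 60).
The eigenvalues have opposite signs, so H is indefinite: a saddle point.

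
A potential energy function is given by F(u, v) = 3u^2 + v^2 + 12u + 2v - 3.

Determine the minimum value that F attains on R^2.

F(u,v) separates as P(u) + Q(v) − 3, so its minimum is min P + min Q − 3.
P'(u) = 6u + 12 vanishes at u ∈ {-2}; Q'(v) = 2v + 2 vanishes at v ∈ {-1}.
Local minima of P (where P''>0): P(-2)=-12. Local minima of Q: Q(-1)=-1.
So the global minimum of F is P(-2) + Q(-1) − 3 = -12 − 1 − 3 = -16, attained at (-2, -1).

-16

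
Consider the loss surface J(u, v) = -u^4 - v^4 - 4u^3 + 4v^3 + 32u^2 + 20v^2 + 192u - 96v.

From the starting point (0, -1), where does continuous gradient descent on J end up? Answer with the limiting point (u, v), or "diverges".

(-3, 2)

J is separable, so gradient descent decouples: u follows -∂J/∂u, v follows -∂J/∂v.
∂J/∂u = -4(u - 4)(u + 3)(u + 4); at u=0 this is 192, so u decreases.
∂J/∂v = -4(v - 4)(v - 2)(v + 3); at v=-1 this is -120, so v increases.
u converges to its nearest critical value -3 (a local min of the u-part); v converges to 2. The iterate converges to (-3, 2).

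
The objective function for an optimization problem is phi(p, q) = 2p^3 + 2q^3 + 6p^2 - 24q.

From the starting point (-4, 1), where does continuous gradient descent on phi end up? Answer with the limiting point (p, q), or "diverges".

diverges

phi is separable, so gradient descent decouples: p follows -∂phi/∂p, q follows -∂phi/∂q.
∂phi/∂p = 6p(p + 2); at p=-4 this is 48, so p decreases.
∂phi/∂q = 6(q - 2)(q + 2); at q=1 this is -18, so q increases.
The p-coordinate has no critical point in that direction and runs off to infinity.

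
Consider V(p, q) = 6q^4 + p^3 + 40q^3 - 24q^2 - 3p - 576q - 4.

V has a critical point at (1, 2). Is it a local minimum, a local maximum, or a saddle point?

The mixed partial ∂²V/∂p∂q is 0, so the Hessian at any point is diag(V_pp, V_qq) = diag(6p, 24(3q^2 + 10q - 2)).
At (1, 2): H = diag(6, 720).
Both eigenvalues are positive, so H is positive definite: a local minimum.

local minimum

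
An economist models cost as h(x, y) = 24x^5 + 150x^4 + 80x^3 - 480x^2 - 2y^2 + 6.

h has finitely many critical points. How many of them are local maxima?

2

h separates as a function of x plus a function of y, so ∇h=0 decouples.
∂h/∂x = 120x(x - 1)(x + 2)(x + 4) = 0 at x ∈ {-4, -2, 0, 1}; ∂h/∂y = -4y = 0 at y ∈ {0}.
The Hessian is diagonal: diag(h_xx, h_yy). Second derivatives: h_xx(-4)=-4800, h_xx(-2)=1440, h_xx(0)=-960, h_xx(1)=1800; h_yy(0)=-4.
Local maxima occur where both diagonal entries negative: (-4, 0), (0, 0). Count: 2.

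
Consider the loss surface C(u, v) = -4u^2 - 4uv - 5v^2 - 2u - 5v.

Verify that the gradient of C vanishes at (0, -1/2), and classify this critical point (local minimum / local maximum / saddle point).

∇C = (-8u - 4v - 2, -4u - 10v - 5); substituting (0, -1/2) gives ∇C = (0, 0), so (0, -1/2) is indeed a critical point.
The Hessian of C is constant: H = [[-8, -4], [-4, -10]].
det(H) = (-8)·(-10) − (-4)² = 64.
det(H) > 0 and tr(H) = -18 < 0, so H is negative definite and the point is a local maximum.

local maximum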